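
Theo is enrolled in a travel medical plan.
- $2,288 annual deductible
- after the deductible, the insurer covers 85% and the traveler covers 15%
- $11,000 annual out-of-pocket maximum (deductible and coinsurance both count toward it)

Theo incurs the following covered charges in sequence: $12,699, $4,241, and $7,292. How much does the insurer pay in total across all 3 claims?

$18,652.40

Claim 1 ($12,699): $2,288 finishes the deductible; $10,411 goes to coinsurance; coinsurance $10,411 × 15% = $1,561.65. Traveler pays $3,849.65; OOP now $3,849.65. Plan pays $12,699 − $3,849.65 = $8,849.35.
Claim 2 ($4,241): deductible already satisfied, so traveler's share is 15% × $4,241 = $636.15. Traveler owes $636.15 (running OOP $4,485.80). Insurer: $4,241 − $636.15 = $3,604.85.
Claim 3 ($7,292): 15% coinsurance on $7,292 = $1,093.80. Traveler owes $1,093.80 (running OOP $5,579.60). Insurer: $7,292 − $1,093.80 = $6,198.20.
Insurer total = bills − traveler's total = $24,232 − $5,579.60 = $18,652.40.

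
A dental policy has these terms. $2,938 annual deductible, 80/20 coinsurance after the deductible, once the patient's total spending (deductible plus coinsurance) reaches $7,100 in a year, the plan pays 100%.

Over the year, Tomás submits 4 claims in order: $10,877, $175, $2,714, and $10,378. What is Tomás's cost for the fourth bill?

Claim 1 — $10,877: deductible takes $2,938, $7,939 remains; coinsurance $7,939 × 20% = $1,587.80. Patient owes $4,525.80 (running OOP $4,525.80).
Claim 2 — $175: deductible already satisfied, so patient's share is 20% × $175 = $35. Patient pays $35; OOP now $4,560.80.
Claim 3 — $2,714: deductible already satisfied, so patient's share is 20% × $2,714 = $542.80. Patient pays $542.80; OOP now $5,103.60.
Claim 4 — $10,378: deductible already satisfied, so patient's share is 20% × $10,378 = $2,075.60. OOP would hit $7,179.20 > $7,100, so the cap limits the patient to $7,100 − $5,103.60 = $1,996.40.

$1,996.40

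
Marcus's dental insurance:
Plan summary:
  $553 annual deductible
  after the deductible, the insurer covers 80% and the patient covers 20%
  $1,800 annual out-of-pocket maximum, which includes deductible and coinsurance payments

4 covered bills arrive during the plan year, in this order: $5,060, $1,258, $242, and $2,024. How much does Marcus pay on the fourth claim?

$45.60

Claim 1 ($5,060): $553 to deductible, leaving $4,507; coinsurance $4,507 × 20% = $901.40. Cost to patient: $1,454.40. OOP to date $1,454.40.
Claim 2 ($1,258): 20% coinsurance on $1,258 = $251.60. Cost to patient: $251.60. OOP to date $1,706.
Claim 3 ($242): deductible already satisfied, so patient's share is 20% × $242 = $48.40. Patient pays $48.40; OOP now $1,754.40.
Claim 4 ($2,024): deductible met; 20% of $2,024 = $404.80. Adding that to $1,754.40 gives $2,159.20, past the $1,800 cap; patient pays only $1,800 − $1,754.40 = $45.60.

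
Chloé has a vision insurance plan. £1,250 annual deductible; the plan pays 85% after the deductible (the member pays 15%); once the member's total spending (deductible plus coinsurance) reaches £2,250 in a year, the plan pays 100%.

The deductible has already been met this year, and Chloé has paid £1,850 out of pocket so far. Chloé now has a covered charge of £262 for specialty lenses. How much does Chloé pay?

£39.30

With the deductible met, the entire £262 is subject to coinsurance.
Coinsurance: £262 × 15% = £39.30.
Cumulative spending £1,850 + £39.30 = £1,889.30 stays under the £2,250 maximum.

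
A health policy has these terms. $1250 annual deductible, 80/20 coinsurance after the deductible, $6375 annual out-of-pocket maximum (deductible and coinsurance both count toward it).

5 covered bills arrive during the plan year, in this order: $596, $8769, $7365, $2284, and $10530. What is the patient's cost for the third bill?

$1473

Claim 1 ($596): fully absorbed by the deductible. Patient pays $596; OOP now $596.
Claim 2 ($8769): $654 to deductible, leaving $8115; coinsurance $8115 × 20% = $1623. Cost to patient: $2277. OOP to date $2873.
Claim 3 ($7365): deductible already satisfied, so patient's share is 20% × $7365 = $1473. Patient owes $1473 (running OOP $4346).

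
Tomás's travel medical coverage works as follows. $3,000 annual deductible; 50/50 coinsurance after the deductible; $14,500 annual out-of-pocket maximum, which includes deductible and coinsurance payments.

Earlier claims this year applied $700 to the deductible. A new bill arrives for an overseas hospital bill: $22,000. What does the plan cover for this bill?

Remaining deductible: $3,000 − $700 = $2,300.
The remaining $19,700 (= $22,000 − $2,300) moves to coinsurance.
50% of $19,700 = $9,850 falls to the traveler.
That puts the traveler's cost at $2,300 + $9,850 = $12,150 before any cap.
Cumulative spending $700 + $12,150 = $12,850 stays under the $14,500 maximum.
Insurer pays the balance: $22,000 − $12,150 = $9,850.

$9,850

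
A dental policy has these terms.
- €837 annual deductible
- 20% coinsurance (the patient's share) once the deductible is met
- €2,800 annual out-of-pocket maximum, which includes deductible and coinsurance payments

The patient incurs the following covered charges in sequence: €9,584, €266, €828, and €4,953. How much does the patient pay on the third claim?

€160.40

#1 (€9,584): €837 finishes the deductible; €8,747 goes to coinsurance; 20% of €8,747 = €1,749.40. Patient pays €2,586.40; OOP now €2,586.40.
#2 (€266): deductible already satisfied, so patient's share is 20% × €266 = €53.20. Patient owes €53.20 (running OOP €2,639.60).
#3 (€828): deductible met; 20% of €828 = €165.60. That would push OOP to €2,805.20, over the €2,800 cap, so patient pays €2,800 − €2,639.60 = €160.40.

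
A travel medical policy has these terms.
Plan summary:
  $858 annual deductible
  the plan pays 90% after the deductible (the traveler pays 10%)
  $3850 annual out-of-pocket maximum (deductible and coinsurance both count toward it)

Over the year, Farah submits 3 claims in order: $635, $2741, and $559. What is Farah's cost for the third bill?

Claim 1 ($635): entire amount goes to the deductible. Traveler owes $635 (running OOP $635).
Claim 2 ($2741): deductible takes $223, $2518 remains; coinsurance $2518 × 10% = $251.80. Traveler pays $474.80; OOP now $1109.80.
Claim 3 ($559): 10% coinsurance on $559 = $55.90. Cost to traveler: $55.90. OOP to date $1165.70.

$55.90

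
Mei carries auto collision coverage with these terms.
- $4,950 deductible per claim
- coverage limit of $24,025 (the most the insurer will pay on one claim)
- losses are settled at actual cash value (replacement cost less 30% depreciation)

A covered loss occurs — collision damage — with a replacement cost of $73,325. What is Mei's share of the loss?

$49,300

Actual cash value after 30% depreciation: $73,325 × 70% = $51,327.50.
After the deductible, $51,327.50 − $4,950 = $46,377.50 remains.
Since $46,377.50 > $24,025, the payout is capped at $24,025.
Driver's share is the uncovered remainder: $73,325 − $24,025 = $49,300.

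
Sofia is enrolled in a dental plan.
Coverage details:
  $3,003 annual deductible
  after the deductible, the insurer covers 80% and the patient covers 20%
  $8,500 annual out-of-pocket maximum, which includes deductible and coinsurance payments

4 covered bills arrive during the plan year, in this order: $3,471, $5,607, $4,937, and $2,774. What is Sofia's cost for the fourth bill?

Bill 1, $3,471: deductible takes $3,003, $468 remains; 20% of $468 = $93.60. Cost to patient: $3,096.60. OOP to date $3,096.60.
Bill 2, $5,607: deductible already satisfied, so patient's share is 20% × $5,607 = $1,121.40. Patient owes $1,121.40 (running OOP $4,218).
Bill 3, $4,937: deductible already satisfied, so patient's share is 20% × $4,937 = $987.40. Patient pays $987.40; OOP now $5,205.40.
Bill 4, $2,774: deductible already satisfied, so patient's share is 20% × $2,774 = $554.80. Patient pays $554.80; OOP now $5,760.20.

$554.80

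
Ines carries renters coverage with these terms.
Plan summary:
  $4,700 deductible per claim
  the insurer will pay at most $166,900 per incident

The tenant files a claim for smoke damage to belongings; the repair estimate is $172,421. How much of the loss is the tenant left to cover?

Subtract the deductible: $172,421 − $4,700 = $167,721.
$167,721 exceeds the $166,900 limit, so the insurer pays the limit: $166,900.
The tenant bears the rest of the original loss: $172,421 − $166,900 = $5,521.

$5,521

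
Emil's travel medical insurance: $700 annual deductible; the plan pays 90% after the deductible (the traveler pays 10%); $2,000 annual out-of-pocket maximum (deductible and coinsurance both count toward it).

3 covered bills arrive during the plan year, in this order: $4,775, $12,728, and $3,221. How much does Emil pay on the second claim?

Claim 1 — $4,775: $700 finishes the deductible; $4,075 goes to coinsurance; 10% of $4,075 = $407.50. Cost to traveler: $1,107.50. OOP to date $1,107.50.
Claim 2 — $12,728: deductible already satisfied, so traveler's share is 10% × $12,728 = $1,272.80. Adding that to $1,107.50 gives $2,380.30, past the $2,000 cap; traveler pays only $2,000 − $1,107.50 = $892.50.

$892.50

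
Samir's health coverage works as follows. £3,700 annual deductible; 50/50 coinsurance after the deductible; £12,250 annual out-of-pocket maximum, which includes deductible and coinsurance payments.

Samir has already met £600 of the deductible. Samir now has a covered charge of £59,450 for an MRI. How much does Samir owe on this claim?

£11,650

Deductible still to meet: £3,700 − £600 = £3,100.
That leaves £59,450 − £3,100 = £56,350 for coinsurance.
Patient's 50% share of £56,350 is £28,175.
That puts the patient's cost at £3,100 + £28,175 = £31,275 before any cap.
Year-to-date out-of-pocket would reach £600 + £31,275 = £31,875, above the £12,250 maximum, so the patient pays only £12,250 − £600 = £11,650.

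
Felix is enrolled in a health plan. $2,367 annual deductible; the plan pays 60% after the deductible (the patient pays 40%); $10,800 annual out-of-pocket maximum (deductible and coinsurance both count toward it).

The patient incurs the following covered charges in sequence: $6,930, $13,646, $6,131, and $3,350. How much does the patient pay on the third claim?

$1,149.40

#1 ($6,930): $2,367 to deductible, leaving $4,563; patient's 40% is $1,825.20. Patient pays $4,192.20; OOP now $4,192.20.
#2 ($13,646): deductible met; 40% of $13,646 = $5,458.40. Patient pays $5,458.40; OOP now $9,650.60.
#3 ($6,131): deductible met; 40% of $6,131 = $2,452.40. Adding that to $9,650.60 gives $12,103, past the $10,800 cap; patient pays only $10,800 − $9,650.60 = $1,149.40.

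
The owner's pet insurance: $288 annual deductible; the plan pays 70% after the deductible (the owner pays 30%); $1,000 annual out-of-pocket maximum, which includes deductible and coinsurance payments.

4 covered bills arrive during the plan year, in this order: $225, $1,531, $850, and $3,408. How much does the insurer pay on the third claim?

Claim 1 — $225: entire amount goes to the deductible. Owner owes $225 (running OOP $225). Insurer: $225 − $225 = $0.
Claim 2 — $1,531: $63 finishes the deductible; $1,468 goes to coinsurance; coinsurance $1,468 × 30% = $440.40. Owner owes $503.40 (running OOP $728.40). Insurer: $1,531 − $503.40 = $1,027.60.
Claim 3 — $850: 30% coinsurance on $850 = $255. Owner pays $255; OOP now $983.40. Plan pays $850 − $255 = $595.

$595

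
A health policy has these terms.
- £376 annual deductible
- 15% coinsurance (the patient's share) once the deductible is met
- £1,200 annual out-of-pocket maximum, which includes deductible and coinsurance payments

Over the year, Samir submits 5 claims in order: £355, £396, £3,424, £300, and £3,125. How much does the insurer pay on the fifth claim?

Claim 1 — £355: entire amount goes to the deductible. Cost to patient: £355. OOP to date £355. Insurer: £355 − £355 = £0.
Claim 2 — £396: £21 finishes the deductible; £375 goes to coinsurance; 15% of £375 = £56.25. Patient owes £77.25 (running OOP £432.25). Insurer: £396 − £77.25 = £318.75.
Claim 3 — £3,424: deductible already satisfied, so patient's share is 15% × £3,424 = £513.60. Cost to patient: £513.60. OOP to date £945.85. Plan pays £3,424 − £513.60 = £2,910.40.
Claim 4 — £300: 15% coinsurance on £300 = £45. Patient owes £45 (running OOP £990.85). Insurer: £300 − £45 = £255.
Claim 5 — £3,125: deductible already satisfied, so patient's share is 15% × £3,125 = £468.75. That would push OOP to £1,459.60, over the £1,200 cap, so patient pays £1,200 − £990.85 = £209.15. Plan pays £3,125 − £209.15 = £2,915.85.

£2,915.85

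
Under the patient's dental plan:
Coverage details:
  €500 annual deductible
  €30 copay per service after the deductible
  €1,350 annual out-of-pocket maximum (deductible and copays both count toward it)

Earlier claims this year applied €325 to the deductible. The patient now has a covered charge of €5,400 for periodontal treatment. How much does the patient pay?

Remaining deductible: €500 − €325 = €175.
After the €175 deductible portion, €5,400 − €175 = €5,225 is subject to the copay.
Copay on this service: €30.
Patient responsibility before any cap: €175 + €30 = €205.
Cumulative spending €325 + €205 = €530 stays under the €1,350 maximum.

€205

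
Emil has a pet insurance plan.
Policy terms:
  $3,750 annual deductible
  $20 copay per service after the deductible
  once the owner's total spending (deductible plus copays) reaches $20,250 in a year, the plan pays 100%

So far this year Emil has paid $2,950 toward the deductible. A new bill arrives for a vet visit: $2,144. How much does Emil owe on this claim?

Deductible still to meet: $3,750 − $2,950 = $800.
After the $800 deductible portion, $2,144 − $800 = $1,344 is subject to the copay.
Copay on this service: $20.
So the owner owes $800 + $20 = $820 before any cap.
Total out-of-pocket so far would be $2,950 + $820 = $3,770, below the $20,250 cap — no reduction.

$820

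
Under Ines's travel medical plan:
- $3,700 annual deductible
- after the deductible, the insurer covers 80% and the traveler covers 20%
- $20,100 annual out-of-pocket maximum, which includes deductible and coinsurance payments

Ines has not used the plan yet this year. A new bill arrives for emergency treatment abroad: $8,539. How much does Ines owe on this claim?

Deductible not yet touched, so the first $3,700 of the bill goes to the deductible.
After the $3,700 deductible portion, $8,539 − $3,700 = $4,839 is subject to coinsurance.
Traveler's 20% share of $4,839 is $967.80.
Traveler responsibility before any cap: $3,700 + $967.80 = $4,667.80.
Year-to-date out-of-pocket becomes $0 + $4,667.80 = $4,667.80, still under the $20,100 maximum, so no cap applies.

$4,667.80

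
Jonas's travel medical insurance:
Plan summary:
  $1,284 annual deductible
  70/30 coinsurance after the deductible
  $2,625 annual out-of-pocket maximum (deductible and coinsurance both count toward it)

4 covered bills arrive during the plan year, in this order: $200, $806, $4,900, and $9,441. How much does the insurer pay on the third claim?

$3,281

Bill 1, $200: all of it applies to the deductible. Traveler pays $200; OOP now $200. Plan pays $200 − $200 = $0.
Bill 2, $806: fully absorbed by the deductible. Cost to traveler: $806. OOP to date $1,006. Plan pays $806 − $806 = $0.
Bill 3, $4,900: $278 to deductible, leaving $4,622; traveler's 30% is $1,386.60. Claim cost before the cap: $278 + $1,386.60 = $1,664.60. Adding that to $1,006 gives $2,670.60, past the $2,625 cap; traveler pays only $2,625 − $1,006 = $1,619. Plan pays $4,900 − $1,619 = $3,281.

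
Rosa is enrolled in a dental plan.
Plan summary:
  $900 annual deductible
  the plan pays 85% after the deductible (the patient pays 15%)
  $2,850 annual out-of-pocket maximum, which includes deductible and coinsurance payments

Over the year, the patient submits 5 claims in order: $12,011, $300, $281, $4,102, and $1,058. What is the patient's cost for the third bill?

$42.15

Claim 1 — $12,011: $900 to deductible, leaving $11,111; 15% of $11,111 = $1,666.65. Cost to patient: $2,566.65. OOP to date $2,566.65.
Claim 2 — $300: deductible already satisfied, so patient's share is 15% × $300 = $45. Cost to patient: $45. OOP to date $2,611.65.
Claim 3 — $281: deductible met; 15% of $281 = $42.15. Cost to patient: $42.15. OOP to date $2,653.80.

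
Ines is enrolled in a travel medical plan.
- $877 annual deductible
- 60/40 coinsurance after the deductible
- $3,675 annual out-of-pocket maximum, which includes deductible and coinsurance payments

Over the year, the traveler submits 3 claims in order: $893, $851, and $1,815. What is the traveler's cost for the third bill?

$726

Bill 1, $893: deductible takes $877, $16 remains; 40% of $16 = $6.40. Traveler pays $883.40; OOP now $883.40.
Bill 2, $851: deductible already satisfied, so traveler's share is 40% × $851 = $340.40. Traveler pays $340.40; OOP now $1,223.80.
Bill 3, $1,815: deductible met; 40% of $1,815 = $726. Cost to traveler: $726. OOP to date $1,949.80.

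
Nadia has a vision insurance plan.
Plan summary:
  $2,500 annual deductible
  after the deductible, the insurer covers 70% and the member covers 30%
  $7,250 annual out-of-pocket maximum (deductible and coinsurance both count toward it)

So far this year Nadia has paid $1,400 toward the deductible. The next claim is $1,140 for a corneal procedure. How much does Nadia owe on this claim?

$1,112

$1,400 of the $2,500 deductible is already met, leaving $1,100.
That leaves $1,140 − $1,100 = $40 for coinsurance.
Member's 30% share of $40 is $12.
Member responsibility before any cap: $1,100 + $12 = $1,112.
Total out-of-pocket so far would be $1,400 + $1,112 = $2,512, below the $7,250 cap — no reduction.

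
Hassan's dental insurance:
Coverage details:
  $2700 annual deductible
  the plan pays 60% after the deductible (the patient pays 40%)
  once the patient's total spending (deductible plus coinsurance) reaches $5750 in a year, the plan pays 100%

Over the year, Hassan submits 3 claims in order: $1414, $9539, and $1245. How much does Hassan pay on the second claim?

$4336

Bill 1, $1414: entire amount goes to the deductible. Cost to patient: $1414. OOP to date $1414.
Bill 2, $9539: $1286 finishes the deductible; $8253 goes to coinsurance; 40% of $8253 = $3301.20. Deductible plus coinsurance: $1286 + $3301.20 = $4587.20. OOP would hit $6001.20 > $5750, so the cap limits the patient to $5750 − $1414 = $4336.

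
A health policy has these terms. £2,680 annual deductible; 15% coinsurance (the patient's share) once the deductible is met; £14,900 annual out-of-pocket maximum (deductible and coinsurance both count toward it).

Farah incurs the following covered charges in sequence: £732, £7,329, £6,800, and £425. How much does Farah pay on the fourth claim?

£63.75

Claim 1 — £732: all of it applies to the deductible. Cost to patient: £732. OOP to date £732.
Claim 2 — £7,329: deductible takes £1,948, £5,381 remains; coinsurance £5,381 × 15% = £807.15. Cost to patient: £2,755.15. OOP to date £3,487.15.
Claim 3 — £6,800: 15% coinsurance on £6,800 = £1,020. Patient pays £1,020; OOP now £4,507.15.
Claim 4 — £425: 15% coinsurance on £425 = £63.75. Patient pays £63.75; OOP now £4,570.90.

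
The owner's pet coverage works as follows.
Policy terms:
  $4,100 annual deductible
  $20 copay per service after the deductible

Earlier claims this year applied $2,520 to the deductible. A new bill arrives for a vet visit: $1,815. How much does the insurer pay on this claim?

$215

Remaining deductible: $4,100 − $2,520 = $1,580.
That leaves $1,815 − $1,580 = $235 for the copay.
Copay on this service: $20.
So the owner owes $1,580 + $20 = $1,600.
The plan picks up $1,815 − $1,600 = $215.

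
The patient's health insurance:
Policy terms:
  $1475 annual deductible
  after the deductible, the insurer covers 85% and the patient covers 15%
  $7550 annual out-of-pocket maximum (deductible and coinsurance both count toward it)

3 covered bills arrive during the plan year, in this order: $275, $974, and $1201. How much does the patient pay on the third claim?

$372.25

Claim 1 ($275): all of it applies to the deductible. Patient owes $275 (running OOP $275).
Claim 2 ($974): fully absorbed by the deductible. Cost to patient: $974. OOP to date $1249.
Claim 3 ($1201): $226 finishes the deductible; $975 goes to coinsurance; patient's 15% is $146.25. Patient owes $372.25 (running OOP $1621.25).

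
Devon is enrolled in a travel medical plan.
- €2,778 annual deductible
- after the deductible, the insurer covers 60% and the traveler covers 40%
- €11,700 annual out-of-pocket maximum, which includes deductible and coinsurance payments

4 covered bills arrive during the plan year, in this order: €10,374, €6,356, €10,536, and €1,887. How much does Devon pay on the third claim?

Bill 1, €10,374: deductible takes €2,778, €7,596 remains; traveler's 40% is €3,038.40. Traveler owes €5,816.40 (running OOP €5,816.40).
Bill 2, €6,356: deductible met; 40% of €6,356 = €2,542.40. Traveler owes €2,542.40 (running OOP €8,358.80).
Bill 3, €10,536: deductible already satisfied, so traveler's share is 40% × €10,536 = €4,214.40. Adding that to €8,358.80 gives €12,573.20, past the €11,700 cap; traveler pays only €11,700 − €8,358.80 = €3,341.20.

€3,341.20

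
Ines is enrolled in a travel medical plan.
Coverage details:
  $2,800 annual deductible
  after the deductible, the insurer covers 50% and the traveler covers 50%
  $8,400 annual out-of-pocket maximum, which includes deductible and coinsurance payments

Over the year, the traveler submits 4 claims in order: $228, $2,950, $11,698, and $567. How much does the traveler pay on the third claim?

$5,411

Claim 1 — $228: all of it applies to the deductible. Cost to traveler: $228. OOP to date $228.
Claim 2 — $2,950: $2,572 finishes the deductible; $378 goes to coinsurance; traveler's 50% is $189. Traveler pays $2,761; OOP now $2,989.
Claim 3 — $11,698: deductible met; 50% of $11,698 = $5,849. OOP would hit $8,838 > $8,400, so the cap limits the traveler to $8,400 − $2,989 = $5,411.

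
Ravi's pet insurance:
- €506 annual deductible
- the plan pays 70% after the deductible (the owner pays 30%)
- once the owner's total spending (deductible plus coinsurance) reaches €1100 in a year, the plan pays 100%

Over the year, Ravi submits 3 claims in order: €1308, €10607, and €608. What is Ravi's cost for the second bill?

€353.40

Claim 1 — €1308: deductible takes €506, €802 remains; 30% of €802 = €240.60. Owner owes €746.60 (running OOP €746.60).
Claim 2 — €10607: deductible already satisfied, so owner's share is 30% × €10607 = €3182.10. That would push OOP to €3928.70, over the €1100 cap, so owner pays €1100 − €746.60 = €353.40.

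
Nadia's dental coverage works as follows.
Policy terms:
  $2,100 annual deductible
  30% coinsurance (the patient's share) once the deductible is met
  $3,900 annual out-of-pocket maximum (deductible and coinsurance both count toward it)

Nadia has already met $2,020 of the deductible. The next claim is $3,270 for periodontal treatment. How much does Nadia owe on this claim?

Remaining deductible: $2,100 − $2,020 = $80.
That leaves $3,270 − $80 = $3,190 for coinsurance.
Coinsurance: $3,190 × 30% = $957.
Patient responsibility before any cap: $80 + $957 = $1,037.
Cumulative spending $2,020 + $1,037 = $3,057 stays under the $3,900 maximum.

$1,037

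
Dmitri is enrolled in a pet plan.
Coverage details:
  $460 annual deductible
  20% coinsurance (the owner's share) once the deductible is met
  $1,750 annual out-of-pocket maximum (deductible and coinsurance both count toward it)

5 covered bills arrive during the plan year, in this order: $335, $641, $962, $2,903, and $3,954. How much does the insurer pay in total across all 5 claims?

$7,045

#1 ($335): entire amount goes to the deductible. Owner pays $335; OOP now $335. Plan pays $335 − $335 = $0.
#2 ($641): $125 to deductible, leaving $516; owner's 20% is $103.20. Owner owes $228.20 (running OOP $563.20). Insurer: $641 − $228.20 = $412.80.
#3 ($962): 20% coinsurance on $962 = $192.40. Owner pays $192.40; OOP now $755.60. Insurer: $962 − $192.40 = $769.60.
#4 ($2,903): 20% coinsurance on $2,903 = $580.60. Owner pays $580.60; OOP now $1,336.20. Plan pays $2,903 − $580.60 = $2,322.40.
#5 ($3,954): deductible already satisfied, so owner's share is 20% × $3,954 = $790.80. Adding that to $1,336.20 gives $2,127, past the $1,750 cap; owner pays only $1,750 − $1,336.20 = $413.80. Insurer: $3,954 − $413.80 = $3,540.20.
Insurer total: $0 + $412.80 + $769.60 + $2,322.40 + $3,540.20 = $7,045.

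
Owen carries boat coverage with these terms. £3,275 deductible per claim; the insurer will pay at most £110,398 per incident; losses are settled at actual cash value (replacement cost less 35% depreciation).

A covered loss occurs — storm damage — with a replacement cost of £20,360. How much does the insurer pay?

At 35% depreciation, ACV = £20,360 − £7,126 = £13,234.
After the deductible, £13,234 − £3,275 = £9,959 remains.
£9,959 is within the £110,398 limit, so the insurer pays £9,959.

£9,959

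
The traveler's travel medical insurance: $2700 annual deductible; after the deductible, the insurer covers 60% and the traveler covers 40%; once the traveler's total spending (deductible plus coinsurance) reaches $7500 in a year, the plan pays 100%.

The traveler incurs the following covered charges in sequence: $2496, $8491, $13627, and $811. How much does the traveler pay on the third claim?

$1485.20

Claim 1 ($2496): fully absorbed by the deductible. Cost to traveler: $2496. OOP to date $2496.
Claim 2 ($8491): $204 finishes the deductible; $8287 goes to coinsurance; 40% of $8287 = $3314.80. Cost to traveler: $3518.80. OOP to date $6014.80.
Claim 3 ($13627): 40% coinsurance on $13627 = $5450.80. OOP would hit $11465.60 > $7500, so the cap limits the traveler to $7500 − $6014.80 = $1485.20.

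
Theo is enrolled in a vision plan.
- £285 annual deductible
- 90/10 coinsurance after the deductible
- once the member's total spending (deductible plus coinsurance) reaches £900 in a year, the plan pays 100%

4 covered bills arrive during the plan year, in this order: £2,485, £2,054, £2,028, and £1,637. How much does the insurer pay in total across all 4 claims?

£7,304

#1 (£2,485): £285 to deductible, leaving £2,200; coinsurance £2,200 × 10% = £220. Cost to member: £505. OOP to date £505. Plan pays £2,485 − £505 = £1,980.
#2 (£2,054): deductible already satisfied, so member's share is 10% × £2,054 = £205.40. Member owes £205.40 (running OOP £710.40). Plan pays £2,054 − £205.40 = £1,848.60.
#3 (£2,028): deductible already satisfied, so member's share is 10% × £2,028 = £202.80. OOP would hit £913.20 > £900, so the cap limits the member to £900 − £710.40 = £189.60. Insurer: £2,028 − £189.60 = £1,838.40.
#4 (£1,637): deductible met; 10% of £1,637 = £163.70. OOP would hit £1,063.70 > £900, so the cap limits the member to £900 − £900 = £0. Insurer: £1,637 − £0 = £1,637.
Insurer total = bills − member's total = £8,204 − £900 = £7,304.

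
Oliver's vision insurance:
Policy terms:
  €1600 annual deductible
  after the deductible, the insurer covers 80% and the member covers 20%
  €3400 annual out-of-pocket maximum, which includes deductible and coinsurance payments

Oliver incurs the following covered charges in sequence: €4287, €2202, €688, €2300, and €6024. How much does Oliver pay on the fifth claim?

#1 (€4287): €1600 finishes the deductible; €2687 goes to coinsurance; member's 20% is €537.40. Cost to member: €2137.40. OOP to date €2137.40.
#2 (€2202): 20% coinsurance on €2202 = €440.40. Cost to member: €440.40. OOP to date €2577.80.
#3 (€688): 20% coinsurance on €688 = €137.60. Member owes €137.60 (running OOP €2715.40).
#4 (€2300): 20% coinsurance on €2300 = €460. Cost to member: €460. OOP to date €3175.40.
#5 (€6024): 20% coinsurance on €6024 = €1204.80. OOP would hit €4380.20 > €3400, so the cap limits the member to €3400 − €3175.40 = €224.60.

€224.60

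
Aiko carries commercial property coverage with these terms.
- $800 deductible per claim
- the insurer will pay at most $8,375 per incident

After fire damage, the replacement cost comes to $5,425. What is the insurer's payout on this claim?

$4,625

After the deductible, $5,425 − $800 = $4,625 remains.
That's under the $8,375 cap, so the insurer reimburses the full $4,625.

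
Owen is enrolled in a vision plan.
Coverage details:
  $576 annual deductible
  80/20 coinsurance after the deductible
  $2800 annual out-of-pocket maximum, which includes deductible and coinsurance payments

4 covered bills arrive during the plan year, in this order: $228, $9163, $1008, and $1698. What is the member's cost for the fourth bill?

$259.40

Bill 1, $228: entire amount goes to the deductible. Member owes $228 (running OOP $228).
Bill 2, $9163: $348 finishes the deductible; $8815 goes to coinsurance; coinsurance $8815 × 20% = $1763. Member owes $2111 (running OOP $2339).
Bill 3, $1008: deductible met; 20% of $1008 = $201.60. Member owes $201.60 (running OOP $2540.60).
Bill 4, $1698: deductible already satisfied, so member's share is 20% × $1698 = $339.60. That would push OOP to $2880.20, over the $2800 cap, so member pays $2800 − $2540.60 = $259.40.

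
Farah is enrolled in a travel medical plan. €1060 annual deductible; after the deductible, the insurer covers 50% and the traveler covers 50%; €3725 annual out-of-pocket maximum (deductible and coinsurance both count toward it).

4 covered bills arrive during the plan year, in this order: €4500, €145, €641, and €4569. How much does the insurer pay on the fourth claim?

Claim 1 — €4500: €1060 finishes the deductible; €3440 goes to coinsurance; coinsurance €3440 × 50% = €1720. Traveler pays €2780; OOP now €2780. Insurer: €4500 − €2780 = €1720.
Claim 2 — €145: deductible already satisfied, so traveler's share is 50% × €145 = €72.50. Traveler owes €72.50 (running OOP €2852.50). Plan pays €145 − €72.50 = €72.50.
Claim 3 — €641: deductible met; 50% of €641 = €320.50. Traveler pays €320.50; OOP now €3173. Plan pays €641 − €320.50 = €320.50.
Claim 4 — €4569: 50% coinsurance on €4569 = €2284.50. OOP would hit €5457.50 > €3725, so the cap limits the traveler to €3725 − €3173 = €552. Insurer: €4569 − €552 = €4017.

€4017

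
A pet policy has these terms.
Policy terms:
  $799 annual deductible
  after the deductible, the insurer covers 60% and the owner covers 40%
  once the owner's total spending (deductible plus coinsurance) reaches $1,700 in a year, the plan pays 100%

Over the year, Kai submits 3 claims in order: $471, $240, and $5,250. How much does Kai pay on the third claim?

Claim 1 ($471): entire amount goes to the deductible. Owner owes $471 (running OOP $471).
Claim 2 ($240): entire amount goes to the deductible. Owner pays $240; OOP now $711.
Claim 3 ($5,250): deductible takes $88, $5,162 remains; coinsurance $5,162 × 40% = $2,064.80. Deductible plus coinsurance: $88 + $2,064.80 = $2,152.80. OOP would hit $2,863.80 > $1,700, so the cap limits the owner to $1,700 − $711 = $989.

$989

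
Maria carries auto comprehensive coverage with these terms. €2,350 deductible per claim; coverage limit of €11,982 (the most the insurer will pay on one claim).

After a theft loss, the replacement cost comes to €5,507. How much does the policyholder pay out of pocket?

Less the €2,350 deductible: €5,507 − €2,350 = €3,157.
That's under the €11,982 cap, so the insurer reimburses the full €3,157.
Policyholder's share is the uncovered remainder: €5,507 − €3,157 = €2,350.

€2,350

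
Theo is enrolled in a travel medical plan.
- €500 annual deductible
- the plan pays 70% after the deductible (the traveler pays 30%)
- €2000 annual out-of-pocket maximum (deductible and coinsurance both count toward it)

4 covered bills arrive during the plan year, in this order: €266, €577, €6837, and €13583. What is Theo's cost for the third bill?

#1 (€266): all of it applies to the deductible. Traveler owes €266 (running OOP €266).
#2 (€577): €234 finishes the deductible; €343 goes to coinsurance; 30% of €343 = €102.90. Cost to traveler: €336.90. OOP to date €602.90.
#3 (€6837): 30% coinsurance on €6837 = €2051.10. Adding that to €602.90 gives €2654, past the €2000 cap; traveler pays only €2000 − €602.90 = €1397.10.

€1397.10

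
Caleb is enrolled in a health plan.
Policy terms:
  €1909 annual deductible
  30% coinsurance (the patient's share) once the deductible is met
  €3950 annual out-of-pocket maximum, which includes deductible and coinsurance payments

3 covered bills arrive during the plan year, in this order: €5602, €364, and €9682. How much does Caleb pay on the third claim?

€823.90

#1 (€5602): €1909 finishes the deductible; €3693 goes to coinsurance; patient's 30% is €1107.90. Cost to patient: €3016.90. OOP to date €3016.90.
#2 (€364): deductible met; 30% of €364 = €109.20. Patient pays €109.20; OOP now €3126.10.
#3 (€9682): deductible met; 30% of €9682 = €2904.60. Adding that to €3126.10 gives €6030.70, past the €3950 cap; patient pays only €3950 − €3126.10 = €823.90.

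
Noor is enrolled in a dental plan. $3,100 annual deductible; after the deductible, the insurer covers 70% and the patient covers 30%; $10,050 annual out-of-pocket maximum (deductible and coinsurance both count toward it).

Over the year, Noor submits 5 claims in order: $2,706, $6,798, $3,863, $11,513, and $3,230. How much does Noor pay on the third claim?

#1 ($2,706): entire amount goes to the deductible. Cost to patient: $2,706. OOP to date $2,706.
#2 ($6,798): $394 to deductible, leaving $6,404; patient's 30% is $1,921.20. Patient pays $2,315.20; OOP now $5,021.20.
#3 ($3,863): deductible met; 30% of $3,863 = $1,158.90. Cost to patient: $1,158.90. OOP to date $6,180.10.

$1,158.90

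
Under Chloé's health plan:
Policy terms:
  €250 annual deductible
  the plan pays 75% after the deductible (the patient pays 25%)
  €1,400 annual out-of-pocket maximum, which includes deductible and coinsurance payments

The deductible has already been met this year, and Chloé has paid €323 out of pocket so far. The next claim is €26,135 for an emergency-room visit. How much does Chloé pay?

The deductible is already satisfied, so the full bill goes to coinsurance.
Coinsurance: €26,135 × 25% = €6,533.75.
Adding €6,533.75 to the €323 already spent would give €6,856.75, which exceeds the €1,400 cap; the patient pays just €1,400 − €323 = €1,077.

€1,077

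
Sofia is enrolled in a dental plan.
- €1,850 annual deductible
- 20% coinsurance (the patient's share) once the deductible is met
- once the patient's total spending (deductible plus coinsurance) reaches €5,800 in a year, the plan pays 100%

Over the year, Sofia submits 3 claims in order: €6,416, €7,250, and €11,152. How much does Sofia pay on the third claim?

€1,586.80

Claim 1 (€6,416): deductible takes €1,850, €4,566 remains; coinsurance €4,566 × 20% = €913.20. Patient pays €2,763.20; OOP now €2,763.20.
Claim 2 (€7,250): deductible met; 20% of €7,250 = €1,450. Patient pays €1,450; OOP now €4,213.20.
Claim 3 (€11,152): 20% coinsurance on €11,152 = €2,230.40. OOP would hit €6,443.60 > €5,800, so the cap limits the patient to €5,800 − €4,213.20 = €1,586.80.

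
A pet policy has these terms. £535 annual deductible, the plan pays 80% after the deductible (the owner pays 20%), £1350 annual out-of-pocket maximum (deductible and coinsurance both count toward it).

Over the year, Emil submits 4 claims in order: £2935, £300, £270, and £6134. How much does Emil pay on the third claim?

Bill 1, £2935: £535 finishes the deductible; £2400 goes to coinsurance; 20% of £2400 = £480. Owner owes £1015 (running OOP £1015).
Bill 2, £300: 20% coinsurance on £300 = £60. Cost to owner: £60. OOP to date £1075.
Bill 3, £270: 20% coinsurance on £270 = £54. Owner owes £54 (running OOP £1129).

£54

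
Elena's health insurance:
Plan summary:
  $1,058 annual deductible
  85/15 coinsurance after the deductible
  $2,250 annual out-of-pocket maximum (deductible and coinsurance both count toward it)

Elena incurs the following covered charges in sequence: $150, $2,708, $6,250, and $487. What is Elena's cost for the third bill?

$922

Claim 1 — $150: all of it applies to the deductible. Patient pays $150; OOP now $150.
Claim 2 — $2,708: $908 to deductible, leaving $1,800; 15% of $1,800 = $270. Patient pays $1,178; OOP now $1,328.
Claim 3 — $6,250: deductible already satisfied, so patient's share is 15% × $6,250 = $937.50. Adding that to $1,328 gives $2,265.50, past the $2,250 cap; patient pays only $2,250 − $1,328 = $922.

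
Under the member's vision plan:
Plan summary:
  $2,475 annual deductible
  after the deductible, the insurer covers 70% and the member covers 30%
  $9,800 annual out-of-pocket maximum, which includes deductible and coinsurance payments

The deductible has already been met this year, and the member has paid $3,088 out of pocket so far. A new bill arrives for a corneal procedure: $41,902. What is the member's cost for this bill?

The deductible is already satisfied, so the full bill goes to coinsurance.
Coinsurance: $41,902 × 30% = $12,570.60.
That would bring total out-of-pocket to $15,658.60, past the $9,800 cap. The member is capped at $9,800 − $3,088 = $6,712 on this claim.

$6,712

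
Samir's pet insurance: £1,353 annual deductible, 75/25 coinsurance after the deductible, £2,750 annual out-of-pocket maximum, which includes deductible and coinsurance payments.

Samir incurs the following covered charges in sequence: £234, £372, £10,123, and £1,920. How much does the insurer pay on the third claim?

£7,979

Claim 1 (£234): all of it applies to the deductible. Cost to owner: £234. OOP to date £234. Plan pays £234 − £234 = £0.
Claim 2 (£372): all of it applies to the deductible. Cost to owner: £372. OOP to date £606. Plan pays £372 − £372 = £0.
Claim 3 (£10,123): £747 finishes the deductible; £9,376 goes to coinsurance; owner's 25% is £2,344. Together that's £747 + £2,344 = £3,091. OOP would hit £3,697 > £2,750, so the cap limits the owner to £2,750 − £606 = £2,144. Plan pays £10,123 − £2,144 = £7,979.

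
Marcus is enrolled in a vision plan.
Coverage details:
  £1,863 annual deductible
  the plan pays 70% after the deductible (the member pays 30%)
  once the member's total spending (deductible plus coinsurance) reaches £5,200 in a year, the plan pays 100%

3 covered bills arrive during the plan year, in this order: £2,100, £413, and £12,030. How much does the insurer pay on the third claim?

£8,888

Claim 1 (£2,100): £1,863 to deductible, leaving £237; coinsurance £237 × 30% = £71.10. Member pays £1,934.10; OOP now £1,934.10. Plan pays £2,100 − £1,934.10 = £165.90.
Claim 2 (£413): deductible met; 30% of £413 = £123.90. Member pays £123.90; OOP now £2,058. Plan pays £413 − £123.90 = £289.10.
Claim 3 (£12,030): deductible met; 30% of £12,030 = £3,609. Adding that to £2,058 gives £5,667, past the £5,200 cap; member pays only £5,200 − £2,058 = £3,142. Plan pays £12,030 − £3,142 = £8,888.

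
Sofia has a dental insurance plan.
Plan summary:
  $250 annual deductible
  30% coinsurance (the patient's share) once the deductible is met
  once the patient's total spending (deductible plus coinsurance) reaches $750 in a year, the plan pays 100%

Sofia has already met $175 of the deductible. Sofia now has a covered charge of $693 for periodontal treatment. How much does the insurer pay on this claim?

Deductible still to meet: $250 − $175 = $75.
The remaining $618 (= $693 − $75) moves to coinsurance.
30% of $618 = $185.40 falls to the patient.
That puts the patient's cost at $75 + $185.40 = $260.40 before any cap.
Cumulative spending $175 + $260.40 = $435.40 stays under the $750 maximum.
The insurer covers the remainder: $693 − $260.40 = $432.60.

$432.60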